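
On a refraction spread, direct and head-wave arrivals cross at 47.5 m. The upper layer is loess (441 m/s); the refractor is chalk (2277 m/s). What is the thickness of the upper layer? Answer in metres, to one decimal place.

19.5 m

h = (x_cross/2)·√((V₂−V₁)/(V₂+V₁)).
(V₂−V₁)/(V₂+V₁) = (2277−441)/(2277+441) = 0.6755; √ = 0.8219.
h = (47.5/2)·0.8219 = 19.52 m.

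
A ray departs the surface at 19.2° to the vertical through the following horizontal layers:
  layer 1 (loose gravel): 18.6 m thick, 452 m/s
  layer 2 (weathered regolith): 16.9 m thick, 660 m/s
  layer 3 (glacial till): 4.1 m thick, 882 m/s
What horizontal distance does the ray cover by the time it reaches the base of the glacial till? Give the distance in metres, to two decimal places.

19.16 m

Ray parameter p = sin 19.2° / 452 m/s = 7.2758e-04 s/m.
Layer 1: θ = 19.20°; offset = 18.6·tan 19.20° = 6.4772 m.
Layer 2: sin θ = p·660 = 0.4802 → θ = 28.70°; offset = 16.9·tan 28.70° = 9.2520 m.
Layer 3: sin θ = p·882 = 0.6417 → θ = 39.92°; offset = 4.1·tan 39.92° = 3.4306 m.
Total horizontal offset = 19.1598 m.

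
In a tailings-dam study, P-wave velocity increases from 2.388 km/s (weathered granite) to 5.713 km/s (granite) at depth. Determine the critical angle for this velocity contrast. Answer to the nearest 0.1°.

At critical incidence the refracted ray runs along the interface (θ₂ = 90°), so sin θ_c = V₁/V₂.
θ_c = arcsin(2.388/5.713) = arcsin 0.4180 = 24.71°.

24.7°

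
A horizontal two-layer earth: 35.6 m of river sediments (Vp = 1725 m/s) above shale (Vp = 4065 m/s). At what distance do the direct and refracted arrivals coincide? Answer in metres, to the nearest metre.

112 m

θ_c = arcsin(1725/4065) = 25.11°, so cos θ_c = 0.9055 and tᵢ = 2h cos θ_c/V₁ = 0.0374 s.
At crossover x/V₁ = x/V₂ + tᵢ ⇒ x = tᵢ/(1/V₁ − 1/V₂) = 0.03737/(5.7971e-04 − 2.4600e-04) = 112.00 m.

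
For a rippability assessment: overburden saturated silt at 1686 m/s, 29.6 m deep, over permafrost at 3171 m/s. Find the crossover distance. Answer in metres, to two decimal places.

107.06 m

θ_c = arcsin(1686/3171) = 32.12°, so cos θ_c = 0.8469 and tᵢ = 2h cos θ_c/V₁ = 0.0297 s.
At crossover x/V₁ = x/V₂ + tᵢ ⇒ x = tᵢ/(1/V₁ − 1/V₂) = 0.02974/(5.9312e-04 − 3.1536e-04) = 107.06 m.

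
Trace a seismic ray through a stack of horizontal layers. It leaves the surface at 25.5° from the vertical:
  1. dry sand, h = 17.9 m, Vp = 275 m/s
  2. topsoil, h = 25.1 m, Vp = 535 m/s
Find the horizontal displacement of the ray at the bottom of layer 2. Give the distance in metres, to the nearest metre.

Apply Snell's law at each interface; in layer i the horizontal offset is hᵢ·tan θᵢ.
Layer 1: θ = 25.50°; offset = 17.9·tan 25.50° = 8.538 m.
Layer 2: sin θ = 535·sin 25.5°/275 = 0.8375, θ = 56.88°; offset = 25.1·tan 56.88° = 38.476 m.
Total horizontal offset = 47.014 m.

47 m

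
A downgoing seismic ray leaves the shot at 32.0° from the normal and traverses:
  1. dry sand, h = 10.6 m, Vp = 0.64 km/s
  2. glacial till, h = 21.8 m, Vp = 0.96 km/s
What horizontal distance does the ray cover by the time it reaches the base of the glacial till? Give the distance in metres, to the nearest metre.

35 m

Ray parameter p = sin 32.0° / 0.64 km/s = 8.2800e-01 s/km.
Layer 1: θ = 32.00°; offset = 10.6·tan 32.00° = 6.624 m.
Layer 2: sin θ = p·0.96 = 0.7949 → θ = 52.64°; offset = 21.8·tan 52.64° = 28.558 m.
Total horizontal offset = 35.182 m.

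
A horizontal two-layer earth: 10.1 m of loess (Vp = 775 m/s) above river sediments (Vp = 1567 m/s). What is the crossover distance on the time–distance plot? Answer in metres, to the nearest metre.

x_cross = 2h·√((V₂+V₁)/(V₂−V₁)).
(V₂+V₁)/(V₂−V₁) = (1567+775)/(1567−775) = 2.9571; √ = 1.7196.
x_cross = 2·10.1·1.7196 = 34.74 m.

35 m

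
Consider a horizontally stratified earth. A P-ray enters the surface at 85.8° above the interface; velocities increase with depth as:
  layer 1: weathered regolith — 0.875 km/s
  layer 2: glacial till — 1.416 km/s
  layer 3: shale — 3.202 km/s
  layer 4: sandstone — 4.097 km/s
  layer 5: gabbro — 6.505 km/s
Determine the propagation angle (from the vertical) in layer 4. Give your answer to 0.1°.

From the normal: θ₁ = 90° − 85.8° = 4.2°.
Ray parameter p = sin 4.2° / 0.875 = 8.3701e-02 s/km.
sin θ_4 = p·V_4 = 8.3701e-02 × 4.097 = 0.3429.
θ_4 = 20.06° from the vertical.

20.1°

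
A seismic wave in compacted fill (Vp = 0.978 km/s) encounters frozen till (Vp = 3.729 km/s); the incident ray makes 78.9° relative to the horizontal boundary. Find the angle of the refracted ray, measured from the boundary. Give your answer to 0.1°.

42.8°

Convert to the normal: θ₁ = 90° − 78.9° = 11.1°.
Snell's law: sin θ₂ = (V₂/V₁)·sin θ₁ = (3.729/0.978)·sin 11.1° = 0.7341.
θ₂ = arcsin 0.7341 = 47.23° from the normal.
From the interface: 90° − 47.23° = 42.77°.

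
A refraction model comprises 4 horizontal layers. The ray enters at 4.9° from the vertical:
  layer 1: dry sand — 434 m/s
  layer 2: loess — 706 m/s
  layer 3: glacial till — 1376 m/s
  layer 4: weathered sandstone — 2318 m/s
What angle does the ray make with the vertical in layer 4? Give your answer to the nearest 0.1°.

Snell's law across each interface conserves sin θ / V, so sin θ_4 = V_4·sin θ₁/V₁.
sin θ_4 = 2318 × sin 4.9° / 434 = 0.4562.
θ_4 = arcsin 0.4562 = 27.14°.

27.1°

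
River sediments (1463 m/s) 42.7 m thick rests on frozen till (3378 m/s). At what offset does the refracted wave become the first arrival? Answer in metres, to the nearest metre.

136 m

x_cross = 2h·√((V₂+V₁)/(V₂−V₁)).
(V₂+V₁)/(V₂−V₁) = (3378+1463)/(3378−1463) = 2.5279; √ = 1.5899.
x_cross = 2·42.7·1.5899 = 135.78 m.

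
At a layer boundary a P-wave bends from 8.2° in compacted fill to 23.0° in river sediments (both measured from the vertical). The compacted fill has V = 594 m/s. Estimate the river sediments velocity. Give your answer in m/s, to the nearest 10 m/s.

sin 8.2° = 0.1426; sin 23.0° = 0.3907.
V₂ = V₁·(sin θ₂/sin θ₁) = 594·(0.3907/0.1426) = 1627.26 m/s.

1630 m/s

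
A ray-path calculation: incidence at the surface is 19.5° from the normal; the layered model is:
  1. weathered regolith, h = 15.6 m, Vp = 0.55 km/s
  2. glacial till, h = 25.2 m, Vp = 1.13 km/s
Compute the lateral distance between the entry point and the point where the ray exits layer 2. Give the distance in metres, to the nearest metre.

29 m

p = sin θ₁/V₁ = sin 19.5°/0.55 = 6.0692e-01 s/km is conserved through the stack.
Layer 1: θ = 19.50°; offset = 15.6·tan 19.50° = 5.524 m.
Layer 2: sin θ = p·1.13 = 0.6858 → θ = 43.30°; offset = 25.2·tan 43.30° = 23.747 m.
Summing the layer offsets gives 29.272 m.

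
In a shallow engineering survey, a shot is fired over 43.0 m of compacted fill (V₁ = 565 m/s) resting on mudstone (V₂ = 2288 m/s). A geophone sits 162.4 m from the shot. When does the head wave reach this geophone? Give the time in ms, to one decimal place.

218.5 ms

θ_c = arcsin(V₁/V₂) = arcsin(565/2288) = 14.30°, cos θ_c = 0.9690.
Intercept time tᵢ = 2h cos θ_c / V₁ = 2·43.0·0.9690/565 = 0.14750 s.
t = x/V₂ + tᵢ = 162.4/2288 + 0.14750 = 0.21848 s.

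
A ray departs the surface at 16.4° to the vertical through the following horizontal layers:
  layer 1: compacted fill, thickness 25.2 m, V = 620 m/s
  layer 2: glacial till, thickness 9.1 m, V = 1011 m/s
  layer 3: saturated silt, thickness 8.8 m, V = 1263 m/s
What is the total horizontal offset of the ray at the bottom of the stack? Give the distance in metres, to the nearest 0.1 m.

p = sin θ₁/V₁ = sin 16.4°/620 = 4.5539e-04 s/m is conserved through the stack.
Layer 1: θ = 16.40°; offset = 25.2·tan 16.40° = 7.417 m.
Layer 2: sin θ = p·1011 = 0.4604 → θ = 27.41°; offset = 9.1·tan 27.41° = 4.720 m.
Layer 3: sin θ = p·1263 = 0.5752 → θ = 35.11°; offset = 8.8·tan 35.11° = 6.187 m.
Summing the layer offsets gives 18.324 m.

18.3 m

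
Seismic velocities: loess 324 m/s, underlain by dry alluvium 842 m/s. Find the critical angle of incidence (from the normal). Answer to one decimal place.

22.6°

At critical incidence the refracted ray runs along the interface (θ₂ = 90°), so sin θ_c = V₁/V₂.
θ_c = arcsin(324/842) = arcsin 0.3848 = 22.63°.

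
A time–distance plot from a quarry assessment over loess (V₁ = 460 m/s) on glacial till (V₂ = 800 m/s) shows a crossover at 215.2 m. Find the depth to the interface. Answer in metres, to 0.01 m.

55.89 m

h = (x_cross/2)·√((V₂−V₁)/(V₂+V₁)).
(V₂−V₁)/(V₂+V₁) = (800−460)/(800+460) = 0.2698; √ = 0.5195.
h = (215.2/2)·0.5195 = 55.89 m.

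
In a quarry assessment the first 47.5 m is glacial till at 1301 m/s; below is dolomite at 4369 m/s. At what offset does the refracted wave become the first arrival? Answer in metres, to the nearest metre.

x_cross = 2h·√((V₂+V₁)/(V₂−V₁)).
(V₂+V₁)/(V₂−V₁) = (4369+1301)/(4369−1301) = 1.8481; √ = 1.3595.
x_cross = 2·47.5·1.3595 = 129.15 m.

129 m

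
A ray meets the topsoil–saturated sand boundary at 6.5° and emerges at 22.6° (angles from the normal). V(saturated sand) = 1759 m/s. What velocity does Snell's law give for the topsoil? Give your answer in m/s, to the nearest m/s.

518 m/s

Snell's law: sin 6.5°/V₁ = sin 22.6°/V₂.
V₁ = V₂·sin 6.5°/sin 22.6° = 1759 × 0.2946 = 518.15 m/s.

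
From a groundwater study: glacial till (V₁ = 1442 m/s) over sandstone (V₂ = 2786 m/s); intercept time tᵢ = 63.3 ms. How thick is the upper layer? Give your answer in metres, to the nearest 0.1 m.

θ_c = arcsin(1442/2786) = 31.17°; cos θ_c = 0.8556.
tᵢ = 2h cos θ_c/V₁ ⇒ h = tᵢ·V₁/(2 cos θ_c) = 0.0633·1442/(2·0.8556) = 53.34 m.

53.3 m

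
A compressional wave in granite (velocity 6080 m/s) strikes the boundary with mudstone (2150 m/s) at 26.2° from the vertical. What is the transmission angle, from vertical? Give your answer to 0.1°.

sin θ₁/V₁ = sin θ₂/V₂ ⇒ sin θ₂ = 2150·sin 26.2°/6080 = 2150·0.4415/6080 = 0.1561.
θ₂ = arcsin 0.1561 = 8.98° from the normal.

9.0°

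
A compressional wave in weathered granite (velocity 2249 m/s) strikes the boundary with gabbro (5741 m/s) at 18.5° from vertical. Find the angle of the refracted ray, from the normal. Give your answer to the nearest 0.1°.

54.1°

Snell's law: sin θ₂ = (V₂/V₁)·sin θ₁ = (5741/2249)·sin 18.5° = 0.8100.
θ₂ = sin⁻¹(0.8100) = 54.09° (from vertical).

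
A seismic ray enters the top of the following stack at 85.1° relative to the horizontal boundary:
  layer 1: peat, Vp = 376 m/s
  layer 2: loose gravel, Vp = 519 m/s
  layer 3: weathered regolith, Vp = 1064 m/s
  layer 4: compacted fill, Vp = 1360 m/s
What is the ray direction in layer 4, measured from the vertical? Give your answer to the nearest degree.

18°

From the normal: θ₁ = 90° − 85.1° = 4.9°.
Snell's law across each interface conserves sin θ / V, so sin θ_4 = V_4·sin θ₁/V₁.
sin θ_4 = 1360 × sin 4.9° / 376 = 0.3090.
θ_4 = 18.00° from the vertical.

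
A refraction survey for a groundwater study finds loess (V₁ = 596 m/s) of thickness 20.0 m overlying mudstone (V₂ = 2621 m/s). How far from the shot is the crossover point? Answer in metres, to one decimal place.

θ_c = arcsin(596/2621) = 13.14°, so cos θ_c = 0.9738 and tᵢ = 2h cos θ_c/V₁ = 0.0654 s.
At crossover x/V₁ = x/V₂ + tᵢ ⇒ x = tᵢ/(1/V₁ − 1/V₂) = 0.06536/(1.6779e-03 − 3.8153e-04) = 50.42 m.

50.4 m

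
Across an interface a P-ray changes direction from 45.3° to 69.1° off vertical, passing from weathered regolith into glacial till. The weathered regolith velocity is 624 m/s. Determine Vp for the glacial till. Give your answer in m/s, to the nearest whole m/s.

sin 45.3° = 0.7108; sin 69.1° = 0.9342.
V₂ = V₁·(sin θ₂/sin θ₁) = 624·(0.9342/0.7108) = 820.12 m/s.

820 m/s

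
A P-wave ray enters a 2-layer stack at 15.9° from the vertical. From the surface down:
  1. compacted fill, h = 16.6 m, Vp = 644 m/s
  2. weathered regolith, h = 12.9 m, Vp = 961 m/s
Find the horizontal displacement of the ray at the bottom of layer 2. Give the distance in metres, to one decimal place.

10.5 m

Apply Snell's law at each interface; in layer i the horizontal offset is hᵢ·tan θᵢ.
Layer 1: θ = 15.90°; offset = 16.6·tan 15.90° = 4.729 m.
Layer 2: sin θ = 961·sin 15.9°/644 = 0.4088, θ = 24.13°; offset = 12.9·tan 24.13° = 5.779 m.
Σ offsets = 10.507 m.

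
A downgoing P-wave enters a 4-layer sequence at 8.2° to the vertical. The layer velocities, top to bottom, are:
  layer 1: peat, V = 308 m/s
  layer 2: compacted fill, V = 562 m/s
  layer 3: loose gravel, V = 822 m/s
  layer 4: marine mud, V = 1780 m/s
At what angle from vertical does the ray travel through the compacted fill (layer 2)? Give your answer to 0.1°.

15.1°

Ray parameter p = sin 8.2° / 308 = 4.6308e-04 s/m.
sin θ_2 = p·V_2 = 4.6308e-04 × 562 = 0.2603.
θ_2 = arcsin 0.2603 = 15.08°.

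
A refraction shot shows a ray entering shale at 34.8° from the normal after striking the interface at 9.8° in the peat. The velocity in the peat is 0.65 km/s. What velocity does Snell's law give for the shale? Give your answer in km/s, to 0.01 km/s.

Snell's law: sin 9.8°/V₁ = sin 34.8°/V₂.
V₂ = V₁·sin 34.8°/sin 9.8° = 0.65 × 3.3530 = 2.18 km/s.

2.18 km/s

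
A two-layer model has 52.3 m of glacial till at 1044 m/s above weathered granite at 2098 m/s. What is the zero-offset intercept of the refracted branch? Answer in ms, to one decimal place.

tᵢ = 2h·√(V₂²−V₁²)/(V₁V₂).
√(V₂²−V₁²) = √(2098²−1044²) = 1819.8 m/s.
tᵢ = 2·52.3·1819.8/(1044·2098) = 0.08691 s.

86.9 ms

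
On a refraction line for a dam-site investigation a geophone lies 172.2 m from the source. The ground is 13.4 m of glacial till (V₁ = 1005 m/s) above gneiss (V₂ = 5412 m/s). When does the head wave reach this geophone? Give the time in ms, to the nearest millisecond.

58 ms

t = x/V₂ + 2h·√(V₂²−V₁²)/(V₁V₂).
√(V₂²−V₁²) = √(5412²−1005²) = 5317.9 m/s; delay term = 2·13.4·5317.9/(1005·5412) = 0.02620 s.
t = 172.2/5412 + 0.02620 = 0.05802 s.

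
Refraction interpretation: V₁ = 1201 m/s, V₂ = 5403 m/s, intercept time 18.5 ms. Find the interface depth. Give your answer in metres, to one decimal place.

11.4 m

h = tᵢ·V₁·V₂ / (2·√(V₂²−V₁²)).
√(V₂²−V₁²) = √(5403² − 1201²) = 5267.8 m/s.
h = 0.0185 s × 1201 × 5403 / (2 × 5267.8) = 11.39 m.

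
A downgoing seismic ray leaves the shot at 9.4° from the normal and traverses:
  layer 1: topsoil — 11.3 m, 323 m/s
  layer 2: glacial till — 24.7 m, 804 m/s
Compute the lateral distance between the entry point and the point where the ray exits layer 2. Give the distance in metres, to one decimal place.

Ray parameter p = sin 9.4° / 323 m/s = 5.0565e-04 s/m.
Layer 1: θ = 9.40°; offset = 11.3·tan 9.40° = 1.871 m.
Layer 2: sin θ = p·804 = 0.4065 → θ = 23.99°; offset = 24.7·tan 23.99° = 10.991 m.
Σ offsets = 12.862 m.

12.9 m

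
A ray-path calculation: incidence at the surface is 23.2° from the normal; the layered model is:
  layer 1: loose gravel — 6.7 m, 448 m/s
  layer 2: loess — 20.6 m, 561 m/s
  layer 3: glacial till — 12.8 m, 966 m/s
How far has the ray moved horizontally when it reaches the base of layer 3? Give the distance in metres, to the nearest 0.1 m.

Ray parameter p = sin 23.2° / 448 m/s = 8.7933e-04 s/m.
Layer 1: θ = 23.20°; offset = 6.7·tan 23.20° = 2.872 m.
Layer 2: sin θ = p·561 = 0.4933 → θ = 29.56°; offset = 20.6·tan 29.56° = 11.683 m.
Layer 3: sin θ = p·966 = 0.8494 → θ = 58.15°; offset = 12.8·tan 58.15° = 20.605 m.
Σ offsets = 35.159 m.

35.2 m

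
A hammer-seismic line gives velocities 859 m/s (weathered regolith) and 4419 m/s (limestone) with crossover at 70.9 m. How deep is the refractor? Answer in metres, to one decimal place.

h = (x_cross/2)·√((V₂−V₁)/(V₂+V₁)).
(V₂−V₁)/(V₂+V₁) = (4419−859)/(4419+859) = 0.6745; √ = 0.8213.
h = (70.9/2)·0.8213 = 29.11 m.

29.1 m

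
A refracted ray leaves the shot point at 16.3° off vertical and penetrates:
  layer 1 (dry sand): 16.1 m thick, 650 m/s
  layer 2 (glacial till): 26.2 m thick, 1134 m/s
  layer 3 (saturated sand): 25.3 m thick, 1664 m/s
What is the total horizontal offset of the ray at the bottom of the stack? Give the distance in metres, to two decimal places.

Apply Snell's law at each interface; in layer i the horizontal offset is hᵢ·tan θᵢ.
Layer 1: θ = 16.30°; offset = 16.1·tan 16.30° = 4.7080 m.
Layer 2: sin θ = 1134·sin 16.3°/650 = 0.4897, θ = 29.32°; offset = 26.2·tan 29.32° = 14.7135 m.
Layer 3: sin θ = 1664·sin 16.3°/650 = 0.7185, θ = 45.93°; offset = 25.3·tan 45.93° = 26.1362 m.
Σ offsets = 45.5577 m.

45.56 m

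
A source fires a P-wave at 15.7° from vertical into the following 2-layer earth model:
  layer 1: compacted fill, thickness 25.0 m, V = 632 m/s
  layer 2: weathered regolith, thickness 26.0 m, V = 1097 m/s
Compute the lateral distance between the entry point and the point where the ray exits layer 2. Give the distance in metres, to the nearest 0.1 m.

p = sin θ₁/V₁ = sin 15.7°/632 = 4.2817e-04 s/m is conserved through the stack.
Layer 1: θ = 15.70°; offset = 25.0·tan 15.70° = 7.027 m.
Layer 2: sin θ = p·1097 = 0.4697 → θ = 28.01°; offset = 26.0·tan 28.01° = 13.833 m.
Σ offsets = 20.860 m.

20.9 m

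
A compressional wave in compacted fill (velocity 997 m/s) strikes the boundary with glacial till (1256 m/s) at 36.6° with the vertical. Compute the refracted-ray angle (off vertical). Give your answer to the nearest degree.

49°

sin θ₁/V₁ = sin θ₂/V₂ ⇒ sin θ₂ = 1256·sin 36.6°/997 = 1256·0.5962/997 = 0.7511.
θ₂ = sin⁻¹(0.7511) = 48.69° (from vertical).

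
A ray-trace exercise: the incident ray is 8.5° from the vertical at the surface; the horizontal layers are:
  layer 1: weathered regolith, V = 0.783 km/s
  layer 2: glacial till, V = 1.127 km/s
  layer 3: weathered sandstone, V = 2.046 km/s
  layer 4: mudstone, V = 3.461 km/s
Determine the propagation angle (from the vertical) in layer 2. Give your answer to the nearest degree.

Snell's law across each interface conserves sin θ / V, so sin θ_2 = V_2·sin θ₁/V₁.
sin θ_2 = 1.127 × sin 8.5° / 0.783 = 0.2127.
θ_2 = 12.28° from the vertical.

12°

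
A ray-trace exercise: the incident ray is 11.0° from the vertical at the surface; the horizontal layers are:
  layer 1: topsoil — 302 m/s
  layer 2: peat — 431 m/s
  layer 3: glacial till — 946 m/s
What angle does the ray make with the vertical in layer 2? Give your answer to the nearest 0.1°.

Ray parameter p = sin 11.0° / 302 = 6.3182e-04 s/m.
sin θ_2 = p·V_2 = 6.3182e-04 × 431 = 0.2723.
θ_2 = arcsin 0.2723 = 15.80°.

15.8°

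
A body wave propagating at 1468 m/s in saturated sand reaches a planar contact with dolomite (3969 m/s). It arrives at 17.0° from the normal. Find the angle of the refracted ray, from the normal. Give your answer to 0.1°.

52.2°

Snell's law: sin θ₂ = (V₂/V₁)·sin θ₁ = (3969/1468)·sin 17.0° = 0.7905.
θ₂ = arcsin 0.7905 = 52.23° from the normal.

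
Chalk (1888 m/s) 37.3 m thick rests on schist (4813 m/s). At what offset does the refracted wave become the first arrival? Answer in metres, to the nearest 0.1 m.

112.9 m

x_cross = 2h·√((V₂+V₁)/(V₂−V₁)).
(V₂+V₁)/(V₂−V₁) = (4813+1888)/(4813−1888) = 2.2909; √ = 1.5136.
x_cross = 2·37.3·1.5136 = 112.91 m.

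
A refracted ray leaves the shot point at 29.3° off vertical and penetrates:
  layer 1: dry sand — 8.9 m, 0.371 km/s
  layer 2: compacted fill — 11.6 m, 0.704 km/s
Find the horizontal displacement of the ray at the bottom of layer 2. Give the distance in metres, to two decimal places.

Apply Snell's law at each interface; in layer i the horizontal offset is hᵢ·tan θᵢ.
Layer 1: θ = 29.30°; offset = 8.9·tan 29.30° = 4.9944 m.
Layer 2: sin θ = 0.704·sin 29.3°/0.371 = 0.9286, θ = 68.22°; offset = 11.6·tan 68.22° = 29.0369 m.
Summing the layer offsets gives 34.0314 m.

34.03 m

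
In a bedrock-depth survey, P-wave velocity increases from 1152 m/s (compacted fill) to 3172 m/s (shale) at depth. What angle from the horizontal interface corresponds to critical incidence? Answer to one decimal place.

68.7°

At critical incidence the refracted ray runs along the interface (θ₂ = 90°), so sin θ_c = V₁/V₂.
θ_c = arcsin(1152/3172) = arcsin 0.3632 = 21.30°.
Measured from the interface: 90° − 21.30° = 68.70°.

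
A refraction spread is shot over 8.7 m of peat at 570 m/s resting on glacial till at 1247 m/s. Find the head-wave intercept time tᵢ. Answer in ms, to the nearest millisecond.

tᵢ = 2h·√(V₂²−V₁²)/(V₁V₂).
√(V₂²−V₁²) = √(1247²−570²) = 1109.1 m/s.
tᵢ = 2·8.7·1109.1/(570·1247) = 0.02715 s.

27 ms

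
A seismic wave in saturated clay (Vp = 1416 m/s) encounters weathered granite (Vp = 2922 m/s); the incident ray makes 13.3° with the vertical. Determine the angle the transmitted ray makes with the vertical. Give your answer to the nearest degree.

28°

Snell's law: sin θ₂ = (V₂/V₁)·sin θ₁ = (2922/1416)·sin 13.3° = 0.4747.
θ₂ = arcsin 0.4747 = 28.34° from the normal.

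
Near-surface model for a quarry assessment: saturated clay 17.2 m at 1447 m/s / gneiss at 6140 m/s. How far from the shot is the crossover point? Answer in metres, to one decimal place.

x_cross = 2h·√((V₂+V₁)/(V₂−V₁)).
(V₂+V₁)/(V₂−V₁) = (6140+1447)/(6140−1447) = 1.6167; √ = 1.2715.
x_cross = 2·17.2·1.2715 = 43.74 m.

43.7 m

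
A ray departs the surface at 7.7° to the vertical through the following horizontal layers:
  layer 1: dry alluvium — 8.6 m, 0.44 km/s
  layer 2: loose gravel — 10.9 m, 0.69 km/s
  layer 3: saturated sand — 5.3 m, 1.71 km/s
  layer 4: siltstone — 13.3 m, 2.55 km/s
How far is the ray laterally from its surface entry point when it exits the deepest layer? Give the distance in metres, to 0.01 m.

p = sin θ₁/V₁ = sin 7.7°/0.44 = 3.0451e-01 s/km is conserved through the stack.
Layer 1: θ = 7.70°; offset = 8.6·tan 7.70° = 1.1628 m.
Layer 2: sin θ = p·0.69 = 0.2101 → θ = 12.13°; offset = 10.9·tan 12.13° = 2.3425 m.
Layer 3: sin θ = p·1.71 = 0.5207 → θ = 31.38°; offset = 5.3·tan 31.38° = 3.2327 m.
Layer 4: sin θ = p·2.55 = 0.7765 → θ = 50.94°; offset = 13.3·tan 50.94° = 16.3903 m.
Total horizontal offset = 23.1283 m.

23.13 m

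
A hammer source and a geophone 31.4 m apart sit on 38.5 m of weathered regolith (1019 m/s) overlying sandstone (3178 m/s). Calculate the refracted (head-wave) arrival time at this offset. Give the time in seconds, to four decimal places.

0.0815 s

t = x/V₂ + 2h·√(V₂²−V₁²)/(V₁V₂).
√(V₂²−V₁²) = √(3178²−1019²) = 3010.2 m/s; delay term = 2·38.5·3010.2/(1019·3178) = 0.07157 s.
t = 31.4/3178 + 0.07157 = 0.08145 s.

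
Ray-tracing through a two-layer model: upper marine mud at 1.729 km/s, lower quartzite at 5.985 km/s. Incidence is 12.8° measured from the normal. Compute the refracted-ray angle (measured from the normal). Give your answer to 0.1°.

sin θ₁/V₁ = sin θ₂/V₂ ⇒ sin θ₂ = 5.985·sin 12.8°/1.729 = 5.985·0.2215/1.729 = 0.7669.
θ₂ = sin⁻¹(0.7669) = 50.08° (from vertical).

50.1°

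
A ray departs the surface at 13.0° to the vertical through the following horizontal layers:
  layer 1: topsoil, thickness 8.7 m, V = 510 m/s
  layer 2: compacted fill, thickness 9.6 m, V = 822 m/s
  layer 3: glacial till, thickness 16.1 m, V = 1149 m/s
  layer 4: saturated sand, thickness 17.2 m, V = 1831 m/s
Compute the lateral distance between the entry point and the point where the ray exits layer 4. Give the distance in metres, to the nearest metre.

Apply Snell's law at each interface; in layer i the horizontal offset is hᵢ·tan θᵢ.
Layer 1: θ = 13.00°; offset = 8.7·tan 13.00° = 2.009 m.
Layer 2: sin θ = 822·sin 13.0°/510 = 0.3626, θ = 21.26°; offset = 9.6·tan 21.26° = 3.735 m.
Layer 3: sin θ = 1149·sin 13.0°/510 = 0.5068, θ = 30.45°; offset = 16.1·tan 30.45° = 9.465 m.
Layer 4: sin θ = 1831·sin 13.0°/510 = 0.8076, θ = 53.86°; offset = 17.2·tan 53.86° = 23.556 m.
Summing the layer offsets gives 38.764 m.

39 m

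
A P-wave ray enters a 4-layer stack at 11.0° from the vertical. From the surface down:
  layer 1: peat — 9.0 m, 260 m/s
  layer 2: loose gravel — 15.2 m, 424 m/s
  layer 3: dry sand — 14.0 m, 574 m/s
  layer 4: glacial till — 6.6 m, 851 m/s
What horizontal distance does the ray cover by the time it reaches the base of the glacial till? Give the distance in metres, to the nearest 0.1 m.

18.5 m

p = sin θ₁/V₁ = sin 11.0°/260 = 7.3388e-04 s/m is conserved through the stack.
Layer 1: θ = 11.00°; offset = 9.0·tan 11.00° = 1.749 m.
Layer 2: sin θ = p·424 = 0.3112 → θ = 18.13°; offset = 15.2·tan 18.13° = 4.977 m.
Layer 3: sin θ = p·574 = 0.4212 → θ = 24.91°; offset = 14.0·tan 24.91° = 6.503 m.
Layer 4: sin θ = p·851 = 0.6245 → θ = 38.65°; offset = 6.6·tan 38.65° = 5.278 m.
Σ offsets = 18.507 m.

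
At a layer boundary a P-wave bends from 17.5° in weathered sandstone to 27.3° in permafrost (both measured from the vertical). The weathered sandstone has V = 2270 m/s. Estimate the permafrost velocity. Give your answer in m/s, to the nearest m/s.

sin 17.5° = 0.3007; sin 27.3° = 0.4586.
V₂ = V₁·(sin θ₂/sin θ₁) = 2270·(0.4586/0.3007) = 3462.30 m/s.

3462 m/s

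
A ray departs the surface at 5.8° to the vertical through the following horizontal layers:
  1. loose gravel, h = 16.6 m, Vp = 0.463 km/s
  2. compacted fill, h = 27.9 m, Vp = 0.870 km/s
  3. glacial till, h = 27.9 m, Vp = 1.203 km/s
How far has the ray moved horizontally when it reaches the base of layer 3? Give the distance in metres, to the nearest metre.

15 m

Apply Snell's law at each interface; in layer i the horizontal offset is hᵢ·tan θᵢ.
Layer 1: θ = 5.80°; offset = 16.6·tan 5.80° = 1.686 m.
Layer 2: sin θ = 0.870·sin 5.8°/0.463 = 0.1899, θ = 10.95°; offset = 27.9·tan 10.95° = 5.396 m.
Layer 3: sin θ = 1.203·sin 5.8°/0.463 = 0.2626, θ = 15.22°; offset = 27.9·tan 15.22° = 7.592 m.
Σ offsets = 14.674 m.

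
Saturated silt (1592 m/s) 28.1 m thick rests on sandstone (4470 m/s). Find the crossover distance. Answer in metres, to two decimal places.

x_cross = 2h·√((V₂+V₁)/(V₂−V₁)).
(V₂+V₁)/(V₂−V₁) = (4470+1592)/(4470−1592) = 2.1063; √ = 1.4513.
x_cross = 2·28.1·1.4513 = 81.56 m.

81.56 m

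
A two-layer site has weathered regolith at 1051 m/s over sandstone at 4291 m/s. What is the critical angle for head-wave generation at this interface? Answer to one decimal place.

At critical incidence the refracted ray runs along the interface (θ₂ = 90°), so sin θ_c = V₁/V₂.
θ_c = arcsin(1051/4291) = arcsin 0.2449 = 14.18°.

14.2°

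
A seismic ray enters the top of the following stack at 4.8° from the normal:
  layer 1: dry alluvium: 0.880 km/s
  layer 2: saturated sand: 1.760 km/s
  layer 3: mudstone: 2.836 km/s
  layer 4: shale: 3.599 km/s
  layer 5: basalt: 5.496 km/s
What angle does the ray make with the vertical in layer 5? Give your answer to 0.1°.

31.5°

Ray parameter p = sin 4.8° / 0.880 = 9.5088e-02 s/km.
sin θ_5 = p·V_5 = 9.5088e-02 × 5.496 = 0.5226.
θ_5 = 31.51° from the vertical.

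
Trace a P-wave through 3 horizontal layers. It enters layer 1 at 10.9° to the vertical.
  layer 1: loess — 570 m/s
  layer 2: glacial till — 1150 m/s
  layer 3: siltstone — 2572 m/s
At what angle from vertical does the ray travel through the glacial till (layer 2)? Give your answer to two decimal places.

Ray parameter p = sin 10.9° / 570 = 3.3175e-04 s/m.
sin θ_2 = p·V_2 = 3.3175e-04 × 1150 = 0.3815.
θ_2 = 22.43° from the vertical.

22.43°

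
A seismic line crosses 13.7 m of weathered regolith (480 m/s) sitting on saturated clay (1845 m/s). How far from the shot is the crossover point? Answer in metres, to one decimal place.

35.8 m

θ_c = arcsin(480/1845) = 15.08°, so cos θ_c = 0.9656 and tᵢ = 2h cos θ_c/V₁ = 0.0551 s.
At crossover x/V₁ = x/V₂ + tᵢ ⇒ x = tᵢ/(1/V₁ − 1/V₂) = 0.05512/(2.0833e-03 − 5.4201e-04) = 35.76 m.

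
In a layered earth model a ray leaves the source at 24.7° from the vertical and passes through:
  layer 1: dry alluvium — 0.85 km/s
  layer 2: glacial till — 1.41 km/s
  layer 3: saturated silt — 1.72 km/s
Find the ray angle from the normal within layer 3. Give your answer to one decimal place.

Snell's law across each interface conserves sin θ / V, so sin θ_3 = V_3·sin θ₁/V₁.
sin θ_3 = 1.72 × sin 24.7° / 0.85 = 0.8456.
θ_3 = arcsin 0.8456 = 57.73°.

57.7°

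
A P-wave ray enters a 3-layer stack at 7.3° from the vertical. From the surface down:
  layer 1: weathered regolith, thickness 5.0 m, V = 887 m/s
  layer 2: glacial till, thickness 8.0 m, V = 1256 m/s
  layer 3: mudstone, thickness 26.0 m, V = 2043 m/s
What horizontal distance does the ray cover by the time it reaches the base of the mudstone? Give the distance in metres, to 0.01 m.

Apply Snell's law at each interface; in layer i the horizontal offset is hᵢ·tan θᵢ.
Layer 1: θ = 7.30°; offset = 5.0·tan 7.30° = 0.6405 m.
Layer 2: sin θ = 1256·sin 7.3°/887 = 0.1799, θ = 10.37°; offset = 8.0·tan 10.37° = 1.4633 m.
Layer 3: sin θ = 2043·sin 7.3°/887 = 0.2927, θ = 17.02°; offset = 26.0·tan 17.02° = 7.9577 m.
Σ offsets = 10.0615 m.

10.06 m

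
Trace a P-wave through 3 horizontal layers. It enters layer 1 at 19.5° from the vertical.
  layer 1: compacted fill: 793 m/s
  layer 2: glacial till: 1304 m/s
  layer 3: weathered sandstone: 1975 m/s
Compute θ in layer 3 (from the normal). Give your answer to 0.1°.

56.2°

Ray parameter p = sin 19.5° / 793 = 4.2094e-04 s/m.
sin θ_3 = p·V_3 = 4.2094e-04 × 1975 = 0.8314.
θ_3 = 56.24° from the vertical.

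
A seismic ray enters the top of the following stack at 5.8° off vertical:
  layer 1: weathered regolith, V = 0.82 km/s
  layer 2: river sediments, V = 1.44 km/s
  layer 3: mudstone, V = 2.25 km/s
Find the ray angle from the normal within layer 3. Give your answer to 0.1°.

Ray parameter p = sin 5.8° / 0.82 = 1.2324e-01 s/km.
sin θ_3 = p·V_3 = 1.2324e-01 × 2.25 = 0.2773.
θ_3 = 16.10° from the vertical.

16.1°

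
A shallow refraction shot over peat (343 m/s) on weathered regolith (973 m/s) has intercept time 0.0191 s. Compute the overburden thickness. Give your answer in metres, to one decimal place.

h = tᵢ·V₁·V₂ / (2·√(V₂²−V₁²)).
√(V₂²−V₁²) = √(973² − 343²) = 910.5 m/s.
h = 0.0191 s × 343 × 973 / (2 × 910.5) = 3.50 m.

3.5 m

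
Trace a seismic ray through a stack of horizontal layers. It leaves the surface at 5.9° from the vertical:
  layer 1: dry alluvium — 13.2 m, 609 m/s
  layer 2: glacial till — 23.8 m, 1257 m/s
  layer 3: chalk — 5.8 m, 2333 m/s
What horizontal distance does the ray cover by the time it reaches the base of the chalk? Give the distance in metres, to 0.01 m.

9.02 m

Ray parameter p = sin 5.9° / 609 m/s = 1.6879e-04 s/m.
Layer 1: θ = 5.90°; offset = 13.2·tan 5.90° = 1.3641 m.
Layer 2: sin θ = p·1257 = 0.2122 → θ = 12.25°; offset = 23.8·tan 12.25° = 5.1672 m.
Layer 3: sin θ = p·2333 = 0.3938 → θ = 23.19°; offset = 5.8·tan 23.19° = 2.4847 m.
Σ offsets = 9.0160 m.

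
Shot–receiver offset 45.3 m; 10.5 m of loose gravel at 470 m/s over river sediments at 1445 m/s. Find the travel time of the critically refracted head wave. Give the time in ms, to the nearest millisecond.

74 ms

θ_c = arcsin(V₁/V₂) = arcsin(470/1445) = 18.98°, cos θ_c = 0.9456.
Intercept time tᵢ = 2h cos θ_c / V₁ = 2·10.5·0.9456/470 = 0.04225 s.
t = x/V₂ + tᵢ = 45.3/1445 + 0.04225 = 0.07360 s.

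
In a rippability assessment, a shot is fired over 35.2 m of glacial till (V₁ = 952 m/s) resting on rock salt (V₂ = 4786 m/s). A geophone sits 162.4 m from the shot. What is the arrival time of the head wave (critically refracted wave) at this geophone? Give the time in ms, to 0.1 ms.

t = x/V₂ + 2h·√(V₂²−V₁²)/(V₁V₂).
√(V₂²−V₁²) = √(4786²−952²) = 4690.4 m/s; delay term = 2·35.2·4690.4/(952·4786) = 0.07247 s.
t = 162.4/4786 + 0.07247 = 0.10640 s.

106.4 ms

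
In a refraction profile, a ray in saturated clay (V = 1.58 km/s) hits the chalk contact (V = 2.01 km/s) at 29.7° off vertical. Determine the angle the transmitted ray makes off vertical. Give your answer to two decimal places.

39.07°

sin θ₁/V₁ = sin θ₂/V₂ ⇒ sin θ₂ = 2.01·sin 29.7°/1.58 = 2.01·0.4955/1.58 = 0.6303.
θ₂ = sin⁻¹(0.6303) = 39.07° (from vertical).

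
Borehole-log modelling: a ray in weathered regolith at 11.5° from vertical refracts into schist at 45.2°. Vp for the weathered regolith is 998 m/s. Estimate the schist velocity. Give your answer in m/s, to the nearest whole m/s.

Snell's law: sin 11.5°/V₁ = sin 45.2°/V₂.
V₂ = V₁·sin 45.2°/sin 11.5° = 998 × 3.5591 = 3551.98 m/s.

3552 m/s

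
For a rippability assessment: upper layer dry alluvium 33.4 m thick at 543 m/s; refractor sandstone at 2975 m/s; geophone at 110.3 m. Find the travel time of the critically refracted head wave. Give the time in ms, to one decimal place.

t = x/V₂ + 2h·√(V₂²−V₁²)/(V₁V₂).
√(V₂²−V₁²) = √(2975²−543²) = 2925.0 m/s; delay term = 2·33.4·2925.0/(543·2975) = 0.12095 s.
t = 110.3/2975 + 0.12095 = 0.15803 s.

158.0 ms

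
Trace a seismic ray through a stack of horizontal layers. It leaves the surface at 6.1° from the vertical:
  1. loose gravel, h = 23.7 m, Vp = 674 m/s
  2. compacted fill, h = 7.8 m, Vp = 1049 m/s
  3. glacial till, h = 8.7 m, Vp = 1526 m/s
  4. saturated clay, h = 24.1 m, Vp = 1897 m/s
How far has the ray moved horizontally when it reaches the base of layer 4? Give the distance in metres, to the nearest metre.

Ray parameter p = sin 6.1° / 674 m/s = 1.5766e-04 s/m.
Layer 1: θ = 6.10°; offset = 23.7·tan 6.10° = 2.533 m.
Layer 2: sin θ = p·1049 = 0.1654 → θ = 9.52°; offset = 7.8·tan 9.52° = 1.308 m.
Layer 3: sin θ = p·1526 = 0.2406 → θ = 13.92°; offset = 8.7·tan 13.92° = 2.156 m.
Layer 4: sin θ = p·1897 = 0.2991 → θ = 17.40°; offset = 24.1·tan 17.40° = 7.554 m.
Total horizontal offset = 13.551 m.

14 m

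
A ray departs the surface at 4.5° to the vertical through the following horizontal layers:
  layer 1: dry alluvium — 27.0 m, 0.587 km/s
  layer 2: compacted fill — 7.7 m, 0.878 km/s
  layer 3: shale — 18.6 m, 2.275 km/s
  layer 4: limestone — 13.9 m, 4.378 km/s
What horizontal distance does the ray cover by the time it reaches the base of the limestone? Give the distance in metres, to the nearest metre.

19 m

p = sin θ₁/V₁ = sin 4.5°/0.587 = 1.3366e-01 s/km is conserved through the stack.
Layer 1: θ = 4.50°; offset = 27.0·tan 4.50° = 2.125 m.
Layer 2: sin θ = p·0.878 = 0.1174 → θ = 6.74°; offset = 7.7·tan 6.74° = 0.910 m.
Layer 3: sin θ = p·2.275 = 0.3041 → θ = 17.70°; offset = 18.6·tan 17.70° = 5.937 m.
Layer 4: sin θ = p·4.378 = 0.5852 → θ = 35.81°; offset = 13.9·tan 35.81° = 10.030 m.
Summing the layer offsets gives 19.002 m.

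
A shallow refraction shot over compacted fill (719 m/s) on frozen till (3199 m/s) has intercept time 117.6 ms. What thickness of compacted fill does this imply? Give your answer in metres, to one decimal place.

43.4 m

θ_c = arcsin(719/3199) = 12.99°; cos θ_c = 0.9744.
tᵢ = 2h cos θ_c/V₁ ⇒ h = tᵢ·V₁/(2 cos θ_c) = 0.1176·719/(2·0.9744) = 43.39 m.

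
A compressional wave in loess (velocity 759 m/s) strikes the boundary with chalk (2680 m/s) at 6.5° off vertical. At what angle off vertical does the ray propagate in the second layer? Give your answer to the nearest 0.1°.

sin θ₁/V₁ = sin θ₂/V₂ ⇒ sin θ₂ = 2680·sin 6.5°/759 = 2680·0.1132/759 = 0.3997.
θ₂ = sin⁻¹(0.3997) = 23.56° (from vertical).

23.6°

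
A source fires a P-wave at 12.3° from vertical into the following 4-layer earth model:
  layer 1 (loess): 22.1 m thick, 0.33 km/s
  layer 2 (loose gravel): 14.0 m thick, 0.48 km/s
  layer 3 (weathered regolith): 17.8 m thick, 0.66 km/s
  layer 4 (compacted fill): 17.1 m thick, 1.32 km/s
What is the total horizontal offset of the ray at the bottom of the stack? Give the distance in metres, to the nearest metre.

p = sin θ₁/V₁ = sin 12.3°/0.33 = 6.4555e-01 s/km is conserved through the stack.
Layer 1: θ = 12.30°; offset = 22.1·tan 12.30° = 4.819 m.
Layer 2: sin θ = p·0.48 = 0.3099 → θ = 18.05°; offset = 14.0·tan 18.05° = 4.563 m.
Layer 3: sin θ = p·0.66 = 0.4261 → θ = 25.22°; offset = 17.8·tan 25.22° = 8.383 m.
Layer 4: sin θ = p·1.32 = 0.8521 → θ = 58.44°; offset = 17.1·tan 58.44° = 27.843 m.
Summing the layer offsets gives 45.607 m.

46 m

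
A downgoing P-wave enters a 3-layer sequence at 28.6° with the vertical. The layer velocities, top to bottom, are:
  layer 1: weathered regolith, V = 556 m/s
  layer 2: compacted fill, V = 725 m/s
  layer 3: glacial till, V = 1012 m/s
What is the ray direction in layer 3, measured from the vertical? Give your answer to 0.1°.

60.6°

Ray parameter p = sin 28.6° / 556 = 8.6096e-04 s/m.
sin θ_3 = p·V_3 = 8.6096e-04 × 1012 = 0.8713.
θ_3 = 60.61° from the vertical.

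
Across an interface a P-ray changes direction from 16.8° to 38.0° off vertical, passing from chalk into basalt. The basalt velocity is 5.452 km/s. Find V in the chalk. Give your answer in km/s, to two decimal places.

2.56 km/s

sin 16.8° = 0.2890; sin 38.0° = 0.6157.
V₁ = V₂·(sin θ₁/sin θ₂) = 5.452·(0.2890/0.6157) = 2.56 km/s.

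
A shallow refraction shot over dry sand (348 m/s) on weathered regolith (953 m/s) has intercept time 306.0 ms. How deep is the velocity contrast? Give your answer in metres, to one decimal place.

57.2 m

θ_c = arcsin(348/953) = 21.42°; cos θ_c = 0.9309.
tᵢ = 2h cos θ_c/V₁ ⇒ h = tᵢ·V₁/(2 cos θ_c) = 0.306·348/(2·0.9309) = 57.19 m.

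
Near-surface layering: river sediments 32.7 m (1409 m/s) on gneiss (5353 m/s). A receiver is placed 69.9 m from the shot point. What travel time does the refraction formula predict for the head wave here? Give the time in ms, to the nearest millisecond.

58 ms

t = x/V₂ + 2h·√(V₂²−V₁²)/(V₁V₂).
√(V₂²−V₁²) = √(5353²−1409²) = 5164.2 m/s; delay term = 2·32.7·5164.2/(1409·5353) = 0.04478 s.
t = 69.9/5353 + 0.04478 = 0.05784 s.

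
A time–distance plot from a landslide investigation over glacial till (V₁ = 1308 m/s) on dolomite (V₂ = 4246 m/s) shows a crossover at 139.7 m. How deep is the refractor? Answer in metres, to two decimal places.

x_cross = 2h·√((V₂+V₁)/(V₂−V₁)) → h = x_cross / (2·√((V₂+V₁)/(V₂−V₁))).
√((V₂+V₁)/(V₂−V₁)) = √((4246+1308)/(4246−1308)) = 1.3749.
h = 139.7 / (2·1.3749) = 50.80 m.

50.80 m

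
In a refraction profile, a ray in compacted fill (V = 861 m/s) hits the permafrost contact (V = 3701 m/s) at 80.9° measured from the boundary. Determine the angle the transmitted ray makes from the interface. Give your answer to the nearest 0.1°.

Angle from the normal: 90° − 80.9° = 9.1°.
Snell's law: sin θ₂ = (V₂/V₁)·sin θ₁ = (3701/861)·sin 9.1° = 0.6798.
θ₂ = sin⁻¹(0.6798) = 42.83° (from vertical).
From the interface: 90° − 42.83° = 47.17°.

47.2°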